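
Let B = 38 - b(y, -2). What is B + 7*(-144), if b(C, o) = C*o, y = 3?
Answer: -964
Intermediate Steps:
B = 44 (B = 38 - 3*(-2) = 38 - 1*(-6) = 38 + 6 = 44)
B + 7*(-144) = 44 + 7*(-144) = 44 - 1008 = -964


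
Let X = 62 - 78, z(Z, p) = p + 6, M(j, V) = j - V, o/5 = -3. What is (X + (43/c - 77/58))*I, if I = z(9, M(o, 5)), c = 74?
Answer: 251566/1073 ≈ 234.45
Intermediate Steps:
o = -15 (o = 5*(-3) = -15)
z(Z, p) = 6 + p
I = -14 (I = 6 + (-15 - 1*5) = 6 + (-15 - 5) = 6 - 20 = -14)
X = -16
(X + (43/c - 77/58))*I = (-16 + (43/74 - 77/58))*(-14) = (-16 - 801/1073)*(-14) = -17969/1073*(-14) = 251566/1073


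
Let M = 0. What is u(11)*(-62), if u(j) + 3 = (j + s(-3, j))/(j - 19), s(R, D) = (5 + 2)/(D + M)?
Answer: 3038/11 ≈ 276.18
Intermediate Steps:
s(R, D) = 7/D (s(R, D) = (5 + 2)/(D + 0) = 7/D)
u(j) = -3 + (j + 7/j)/(-19 + j) (u(j) = -3 + (j + 7/j)/(j - 19) = -3 + (j + 7/j)/(-19 + j))
u(11)*(-62) = ((7 + 11*(57 - 2*11))/(11*(-19 + 11)))*(-62) = ((1/11)*(7 + 11*(57 - 22))/(-8))*(-62) = ((1/11)*(-⅛)*(7 + 11*35))*(-62) = ((1/11)*(-⅛)*(7 + 385))*(-62) = ((1/11)*(-⅛)*392)*(-62) = -49/11*(-62) = 3038/11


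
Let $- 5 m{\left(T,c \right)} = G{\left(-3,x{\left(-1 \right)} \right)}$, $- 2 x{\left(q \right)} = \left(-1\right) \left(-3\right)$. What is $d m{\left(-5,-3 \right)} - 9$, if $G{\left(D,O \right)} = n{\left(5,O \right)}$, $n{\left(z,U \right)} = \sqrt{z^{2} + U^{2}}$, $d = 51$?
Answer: $-9 - \frac{51 \sqrt{109}}{10} \approx -62.246$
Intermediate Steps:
$x{\left(q \right)} = - \frac{3}{2}$ ($x{\left(q \right)} = - \frac{\left(-1\right) \left(-3\right)}{2} = \left(- \frac{1}{2}\right) 3 = - \frac{3}{2}$)
$n{\left(z,U \right)} = \sqrt{U^{2} + z^{2}}$
$G{\left(D,O \right)} = \sqrt{25 + O^{2}}$ ($G{\left(D,O \right)} = \sqrt{O^{2} + 5^{2}} = \sqrt{O^{2} + 25} = \sqrt{25 + O^{2}}$)
$m{\left(T,c \right)} = - \frac{\sqrt{109}}{10}$ ($m{\left(T,c \right)} = - \frac{\sqrt{25 + \left(- \frac{3}{2}\right)^{2}}}{5} = - \frac{\sqrt{25 + \frac{9}{4}}}{5} = - \frac{\sqrt{\frac{109}{4}}}{5} = - \frac{\frac{1}{2} \sqrt{109}}{5} = - \frac{\sqrt{109}}{10}$)
$d m{\left(-5,-3 \right)} - 9 = 51 \left(- \frac{\sqrt{109}}{10}\right) - 9 = - \frac{51 \sqrt{109}}{10} - 9 = -9 - \frac{51 \sqrt{109}}{10}$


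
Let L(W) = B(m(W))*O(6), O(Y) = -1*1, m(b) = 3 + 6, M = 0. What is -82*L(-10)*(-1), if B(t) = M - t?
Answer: 738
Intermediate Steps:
m(b) = 9
O(Y) = -1
B(t) = -t (B(t) = 0 - t = -t)
L(W) = 9 (L(W) = -1*9*(-1) = -9*(-1) = 9)
-82*L(-10)*(-1) = -82*9*(-1) = -738*(-1) = 738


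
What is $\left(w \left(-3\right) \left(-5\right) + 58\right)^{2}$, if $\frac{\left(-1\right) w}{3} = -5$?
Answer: $80089$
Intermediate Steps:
$w = 15$ ($w = \left(-3\right) \left(-5\right) = 15$)
$\left(w \left(-3\right) \left(-5\right) + 58\right)^{2} = \left(15 \left(-3\right) \left(-5\right) + 58\right)^{2} = \left(\left(-45\right) \left(-5\right) + 58\right)^{2} = \left(225 + 58\right)^{2} = 283^{2} = 80089$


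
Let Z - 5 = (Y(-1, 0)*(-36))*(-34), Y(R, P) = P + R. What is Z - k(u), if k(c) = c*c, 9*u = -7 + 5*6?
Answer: -99268/81 ≈ -1225.5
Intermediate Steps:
u = 23/9 (u = (-7 + 5*6)/9 = (-7 + 30)/9 = (⅑)*23 = 23/9 ≈ 2.5556)
k(c) = c²
Z = -1219 (Z = 5 + ((0 - 1)*(-36))*(-34) = 5 - 1*(-36)*(-34) = 5 + 36*(-34) = 5 - 1224 = -1219)
Z - k(u) = -1219 - (23/9)² = -1219 - 1*529/81 = -1219 - 529/81 = -99268/81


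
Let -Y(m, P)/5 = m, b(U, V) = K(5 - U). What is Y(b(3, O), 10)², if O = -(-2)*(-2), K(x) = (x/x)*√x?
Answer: 50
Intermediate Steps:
K(x) = √x (K(x) = 1*√x = √x)
O = -4 (O = -1*4 = -4)
b(U, V) = √(5 - U)
Y(m, P) = -5*m
Y(b(3, O), 10)² = (-5*√(5 - 1*3))² = (-5*√(5 - 3))² = (-5*√2)² = 50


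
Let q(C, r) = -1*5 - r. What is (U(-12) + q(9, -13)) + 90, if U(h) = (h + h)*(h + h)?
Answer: 674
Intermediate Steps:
q(C, r) = -5 - r
U(h) = 4*h**2 (U(h) = (2*h)*(2*h) = 4*h**2)
(U(-12) + q(9, -13)) + 90 = (4*(-12)**2 + (-5 - 1*(-13))) + 90 = (4*144 + (-5 + 13)) + 90 = (576 + 8) + 90 = 584 + 90 = 674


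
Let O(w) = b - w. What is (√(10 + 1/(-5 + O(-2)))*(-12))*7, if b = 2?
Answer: -252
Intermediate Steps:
O(w) = 2 - w
(√(10 + 1/(-5 + O(-2)))*(-12))*7 = (√(10 + 1/(-5 + (2 - 1*(-2))))*(-12))*7 = (√(10 + 1/(-5 + (2 + 2)))*(-12))*7 = (√(10 + 1/(-5 + 4))*(-12))*7 = (√(10 + 1/(-1))*(-12))*7 = (√(10 - 1)*(-12))*7 = (√9*(-12))*7 = (3*(-12))*7 = -36*7 = -252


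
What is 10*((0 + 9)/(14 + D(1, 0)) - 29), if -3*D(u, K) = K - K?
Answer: -1985/7 ≈ -283.57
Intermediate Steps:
D(u, K) = 0 (D(u, K) = -(K - K)/3 = -⅓*0 = 0)
10*((0 + 9)/(14 + D(1, 0)) - 29) = 10*((0 + 9)/(14 + 0) - 29) = 10*(9/14 - 29) = 10*(-397/14) = -1985/7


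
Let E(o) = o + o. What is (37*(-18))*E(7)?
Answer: -9324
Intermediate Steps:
E(o) = 2*o
(37*(-18))*E(7) = (37*(-18))*(2*7) = -666*14 = -9324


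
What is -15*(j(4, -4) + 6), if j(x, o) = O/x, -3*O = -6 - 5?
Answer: -415/4 ≈ -103.75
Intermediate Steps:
O = 11/3 (O = -(-6 - 5)/3 = -1/3*(-11) = 11/3 ≈ 3.6667)
j(x, o) = 11/(3*x)
-15*(j(4, -4) + 6) = -15*((11/3)/4 + 6) = -15*((11/3)*(1/4) + 6) = -15*(11/12 + 6) = -15*83/12 = -415/4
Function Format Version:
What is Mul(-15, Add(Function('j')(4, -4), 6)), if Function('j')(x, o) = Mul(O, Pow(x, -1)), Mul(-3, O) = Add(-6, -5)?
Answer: Rational(-415, 4) ≈ -103.75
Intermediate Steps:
O = Rational(11, 3) (O = Mul(Rational(-1, 3), Add(-6, -5)) = Mul(Rational(-1, 3), -11) = Rational(11, 3) ≈ 3.6667)
Function('j')(x, o) = Mul(Rational(11, 3), Pow(x, -1))
Mul(-15, Add(Function('j')(4, -4), 6)) = Mul(-15, Add(Mul(Rational(11, 3), Pow(4, -1)), 6)) = Mul(-15, Add(Mul(Rational(11, 3), Rational(1, 4)), 6)) = Mul(-15, Add(Rational(11, 12), 6)) = Mul(-15, Rational(83, 12)) = Rational(-415, 4)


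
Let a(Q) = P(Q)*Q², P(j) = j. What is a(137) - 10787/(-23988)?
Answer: 61681626551/23988 ≈ 2.5714e+6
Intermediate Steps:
a(Q) = Q³ (a(Q) = Q*Q² = Q³)
a(137) - 10787/(-23988) = 137³ - 10787/(-23988) = 2571353 - 10787*(-1)/23988 = 2571353 - 1*(-10787/23988) = 2571353 + 10787/23988 = 61681626551/23988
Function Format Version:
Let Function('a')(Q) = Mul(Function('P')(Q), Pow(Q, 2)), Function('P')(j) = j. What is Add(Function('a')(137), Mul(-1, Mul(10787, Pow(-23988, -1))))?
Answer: Rational(61681626551, 23988) ≈ 2.5714e+6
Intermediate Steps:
Function('a')(Q) = Pow(Q, 3) (Function('a')(Q) = Mul(Q, Pow(Q, 2)) = Pow(Q, 3))
Add(Function('a')(137), Mul(-1, Mul(10787, Pow(-23988, -1)))) = Add(Pow(137, 3), Mul(-1, Mul(10787, Pow(-23988, -1)))) = Add(2571353, Mul(-1, Mul(10787, Rational(-1, 23988)))) = Add(2571353, Mul(-1, Rational(-10787, 23988))) = Add(2571353, Rational(10787, 23988)) = Rational(61681626551, 23988)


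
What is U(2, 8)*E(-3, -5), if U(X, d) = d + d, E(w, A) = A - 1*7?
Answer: -192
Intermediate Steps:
E(w, A) = -7 + A (E(w, A) = A - 7 = -7 + A)
U(X, d) = 2*d
U(2, 8)*E(-3, -5) = (2*8)*(-7 - 5) = 16*(-12) = -192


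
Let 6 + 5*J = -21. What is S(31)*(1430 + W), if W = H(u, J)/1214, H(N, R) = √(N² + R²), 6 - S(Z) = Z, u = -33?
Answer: -35750 - 15*√3106/1214 ≈ -35751.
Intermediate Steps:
S(Z) = 6 - Z
J = -27/5 (J = -6/5 + (⅕)*(-21) = -6/5 - 21/5 = -27/5 ≈ -5.4000)
W = 3*√3106/6070 (W = √((-33)² + (-27/5)²)/1214 = √(1089 + 729/25)*(1/1214) = √(27954/25)*(1/1214) = (3*√3106/5)*(1/1214) = 3*√3106/6070 ≈ 0.027544)
S(31)*(1430 + W) = (6 - 1*31)*(1430 + 3*√3106/6070) = (6 - 31)*(1430 + 3*√3106/6070) = -25*(1430 + 3*√3106/6070) = -35750 - 15*√3106/1214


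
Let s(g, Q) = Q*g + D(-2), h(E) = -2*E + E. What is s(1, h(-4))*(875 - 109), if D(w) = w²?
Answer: 6128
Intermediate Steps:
h(E) = -E
s(g, Q) = 4 + Q*g (s(g, Q) = Q*g + (-2)² = Q*g + 4 = 4 + Q*g)
s(1, h(-4))*(875 - 109) = (4 - 1*(-4)*1)*(875 - 109) = (4 + 4*1)*766 = (4 + 4)*766 = 8*766 = 6128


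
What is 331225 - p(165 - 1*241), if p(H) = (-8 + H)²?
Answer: 324169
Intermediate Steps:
331225 - p(165 - 1*241) = 331225 - (-8 + (165 - 1*241))² = 331225 - (-8 + (165 - 241))² = 331225 - (-8 - 76)² = 331225 - 1*(-84)² = 331225 - 1*7056 = 331225 - 7056 = 324169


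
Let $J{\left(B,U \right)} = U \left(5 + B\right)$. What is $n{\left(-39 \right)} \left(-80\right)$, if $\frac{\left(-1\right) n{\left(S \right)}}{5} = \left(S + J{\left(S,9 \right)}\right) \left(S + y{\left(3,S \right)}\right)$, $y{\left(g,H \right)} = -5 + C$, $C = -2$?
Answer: $6348000$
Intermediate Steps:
$y{\left(g,H \right)} = -7$ ($y{\left(g,H \right)} = -5 - 2 = -7$)
$n{\left(S \right)} = - 5 \left(-7 + S\right) \left(45 + 10 S\right)$ ($n{\left(S \right)} = - 5 \left(S + 9 \left(5 + S\right)\right) \left(S - 7\right) = - 5 \left(S + \left(45 + 9 S\right)\right) \left(-7 + S\right) = - 5 \left(45 + 10 S\right) \left(-7 + S\right) = - 5 \left(-7 + S\right) \left(45 + 10 S\right)$)
$n{\left(-39 \right)} \left(-80\right) = \left(1575 - 50 \left(-39\right)^{2} + 125 \left(-39\right)\right) \left(-80\right) = \left(1575 - 76050 - 4875\right) \left(-80\right) = \left(-79350\right) \left(-80\right) = 6348000$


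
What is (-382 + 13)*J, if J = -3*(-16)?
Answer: -17712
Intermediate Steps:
J = 48
(-382 + 13)*J = (-382 + 13)*48 = -369*48 = -17712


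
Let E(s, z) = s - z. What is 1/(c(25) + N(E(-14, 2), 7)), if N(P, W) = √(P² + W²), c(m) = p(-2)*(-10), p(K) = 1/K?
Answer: -1/56 + √305/280 ≈ 0.044515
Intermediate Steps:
c(m) = 5 (c(m) = -10/(-2) = -½*(-10) = 5)
1/(c(25) + N(E(-14, 2), 7)) = 1/(5 + √((-14 - 1*2)² + 7²)) = 1/(5 + √((-14 - 2)² + 49)) = 1/(5 + √((-16)² + 49)) = 1/(5 + √(256 + 49)) = 1/(5 + √305)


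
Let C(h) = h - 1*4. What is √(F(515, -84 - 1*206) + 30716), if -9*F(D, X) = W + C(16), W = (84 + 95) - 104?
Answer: √276357/3 ≈ 175.23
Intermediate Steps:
C(h) = -4 + h (C(h) = h - 4 = -4 + h)
W = 75 (W = 179 - 104 = 75)
F(D, X) = -29/3 (F(D, X) = -(75 + (-4 + 16))/9 = -(75 + 12)/9 = -⅑*87 = -29/3)
√(F(515, -84 - 1*206) + 30716) = √(-29/3 + 30716) = √(92119/3) = √276357/3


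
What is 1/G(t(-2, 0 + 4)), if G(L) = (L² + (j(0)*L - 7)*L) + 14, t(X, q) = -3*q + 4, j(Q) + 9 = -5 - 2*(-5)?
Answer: -1/122 ≈ -0.0081967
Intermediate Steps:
j(Q) = -4 (j(Q) = -9 + (-5 - 2*(-5)) = -9 + (-5 + 10) = -9 + 5 = -4)
t(X, q) = 4 - 3*q
G(L) = 14 + L² + L*(-7 - 4*L) (G(L) = (L² + (-4*L - 7)*L) + 14 = (L² + (-7 - 4*L)*L) + 14 = (L² + L*(-7 - 4*L)) + 14 = 14 + L² + L*(-7 - 4*L))
1/G(t(-2, 0 + 4)) = 1/(14 - 7*(4 - 3*(0 + 4)) - 3*(4 - 3*(0 + 4))²) = 1/(14 - 7*(4 - 3*4) - 3*(4 - 3*4)²) = 1/(14 - 7*(4 - 12) - 3*(4 - 12)²) = 1/(14 - 7*(-8) - 3*(-8)²) = 1/(14 + 56 - 3*64) = 1/(14 + 56 - 192) = 1/(-122) = -1/122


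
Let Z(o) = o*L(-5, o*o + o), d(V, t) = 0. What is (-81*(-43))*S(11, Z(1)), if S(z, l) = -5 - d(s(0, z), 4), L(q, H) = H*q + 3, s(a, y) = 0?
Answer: -17415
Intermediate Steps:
L(q, H) = 3 + H*q
Z(o) = o*(3 - 5*o - 5*o²) (Z(o) = o*(3 + (o*o + o)*(-5)) = o*(3 + (o² + o)*(-5)) = o*(3 + (o + o²)*(-5)) = o*(3 + (-5*o - 5*o²)) = o*(3 - 5*o - 5*o²))
S(z, l) = -5 (S(z, l) = -5 - 1*0 = -5 + 0 = -5)
(-81*(-43))*S(11, Z(1)) = -81*(-43)*(-5) = 3483*(-5) = -17415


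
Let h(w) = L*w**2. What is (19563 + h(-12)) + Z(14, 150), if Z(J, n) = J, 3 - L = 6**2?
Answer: 14825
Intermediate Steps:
L = -33 (L = 3 - 1*6**2 = 3 - 1*36 = 3 - 36 = -33)
h(w) = -33*w**2
(19563 + h(-12)) + Z(14, 150) = (19563 - 33*(-12)**2) + 14 = (19563 - 33*144) + 14 = (19563 - 4752) + 14 = 14811 + 14 = 14825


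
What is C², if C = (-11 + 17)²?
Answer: 1296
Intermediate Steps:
C = 36 (C = 6² = 36)
C² = 36² = 1296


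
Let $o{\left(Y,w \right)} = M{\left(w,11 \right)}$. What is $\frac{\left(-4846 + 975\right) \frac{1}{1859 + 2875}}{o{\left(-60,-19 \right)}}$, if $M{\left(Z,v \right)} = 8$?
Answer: $- \frac{3871}{37872} \approx -0.10221$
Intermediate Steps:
$o{\left(Y,w \right)} = 8$
$\frac{\left(-4846 + 975\right) \frac{1}{1859 + 2875}}{o{\left(-60,-19 \right)}} = \frac{\left(-4846 + 975\right) \frac{1}{1859 + 2875}}{8} = - \frac{3871}{4734} \cdot \frac{1}{8} = \left(-3871\right) \frac{1}{4734} \cdot \frac{1}{8} = \left(- \frac{3871}{4734}\right) \frac{1}{8} = - \frac{3871}{37872}$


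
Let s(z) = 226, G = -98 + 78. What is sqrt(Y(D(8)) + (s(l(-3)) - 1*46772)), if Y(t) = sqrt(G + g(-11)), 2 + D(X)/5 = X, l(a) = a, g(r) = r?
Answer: sqrt(-46546 + I*sqrt(31)) ≈ 0.013 + 215.75*I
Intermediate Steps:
G = -20
D(X) = -10 + 5*X
Y(t) = I*sqrt(31) (Y(t) = sqrt(-20 - 11) = sqrt(-31) = I*sqrt(31))
sqrt(Y(D(8)) + (s(l(-3)) - 1*46772)) = sqrt(I*sqrt(31) + (226 - 1*46772)) = sqrt(I*sqrt(31) + (226 - 46772)) = sqrt(I*sqrt(31) - 46546) = sqrt(-46546 + I*sqrt(31))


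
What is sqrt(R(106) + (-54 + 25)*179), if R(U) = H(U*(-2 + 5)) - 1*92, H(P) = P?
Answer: I*sqrt(4965) ≈ 70.463*I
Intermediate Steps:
R(U) = -92 + 3*U (R(U) = U*(-2 + 5) - 1*92 = U*3 - 92 = 3*U - 92 = -92 + 3*U)
sqrt(R(106) + (-54 + 25)*179) = sqrt((-92 + 3*106) + (-54 + 25)*179) = sqrt((-92 + 318) - 29*179) = sqrt(226 - 5191) = sqrt(-4965) = I*sqrt(4965)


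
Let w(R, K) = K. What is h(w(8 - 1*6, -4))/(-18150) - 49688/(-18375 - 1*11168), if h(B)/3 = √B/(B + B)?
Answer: 49688/29543 + I/24200 ≈ 1.6819 + 4.1322e-5*I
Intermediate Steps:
h(B) = 3/(2*√B) (h(B) = 3*(√B/(B + B)) = 3*(√B/((2*B))) = 3*((1/(2*B))*√B) = 3*(1/(2*√B)) = 3/(2*√B))
h(w(8 - 1*6, -4))/(-18150) - 49688/(-18375 - 1*11168) = (3/(2*√(-4)))/(-18150) - 49688/(-18375 - 1*11168) = (3*(-I/2)/2)*(-1/18150) - 49688/(-18375 - 11168) = -3*I/4*(-1/18150) - 49688/(-29543) = I/24200 - 49688*(-1/29543) = I/24200 + 49688/29543 = 49688/29543 + I/24200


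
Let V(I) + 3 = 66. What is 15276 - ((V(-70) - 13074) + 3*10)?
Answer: 28257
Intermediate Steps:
V(I) = 63 (V(I) = -3 + 66 = 63)
15276 - ((V(-70) - 13074) + 3*10) = 15276 - ((63 - 13074) + 3*10) = 15276 - (-13011 + 30) = 15276 - 1*(-12981) = 15276 + 12981 = 28257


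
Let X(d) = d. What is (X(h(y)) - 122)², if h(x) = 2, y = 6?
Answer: 14400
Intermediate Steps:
(X(h(y)) - 122)² = (2 - 122)² = (-120)² = 14400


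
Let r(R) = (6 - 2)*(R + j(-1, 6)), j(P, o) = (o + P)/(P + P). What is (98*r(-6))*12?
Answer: -39984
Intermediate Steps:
j(P, o) = (P + o)/(2*P) (j(P, o) = (P + o)/((2*P)) = (P + o)*(1/(2*P)) = (P + o)/(2*P))
r(R) = -10 + 4*R (r(R) = (6 - 2)*(R + (½)*(-1 + 6)/(-1)) = 4*(R + (½)*(-1)*5) = 4*(R - 5/2) = 4*(-5/2 + R) = -10 + 4*R)
(98*r(-6))*12 = (98*(-10 + 4*(-6)))*12 = (98*(-10 - 24))*12 = (98*(-34))*12 = -3332*12 = -39984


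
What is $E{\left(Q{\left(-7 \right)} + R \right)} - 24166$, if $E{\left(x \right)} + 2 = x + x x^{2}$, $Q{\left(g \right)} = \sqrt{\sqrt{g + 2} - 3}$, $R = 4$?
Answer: $-24164 + \sqrt{-3 + i \sqrt{5}} + \left(4 + \sqrt{-3 + i \sqrt{5}}\right)^{3} \approx -24112.0 + 112.65 i$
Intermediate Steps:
$Q{\left(g \right)} = \sqrt{-3 + \sqrt{2 + g}}$ ($Q{\left(g \right)} = \sqrt{\sqrt{2 + g} - 3} = \sqrt{-3 + \sqrt{2 + g}}$)
$E{\left(x \right)} = -2 + x + x^{3}$ ($E{\left(x \right)} = -2 + \left(x + x x^{2}\right) = -2 + \left(x + x^{3}\right) = -2 + x + x^{3}$)
$E{\left(Q{\left(-7 \right)} + R \right)} - 24166 = \left(-2 + \left(\sqrt{-3 + \sqrt{2 - 7}} + 4\right) + \left(\sqrt{-3 + \sqrt{2 - 7}} + 4\right)^{3}\right) - 24166 = \left(-2 + \left(\sqrt{-3 + \sqrt{-5}} + 4\right) + \left(\sqrt{-3 + \sqrt{-5}} + 4\right)^{3}\right) - 24166 = \left(-2 + \left(\sqrt{-3 + i \sqrt{5}} + 4\right) + \left(\sqrt{-3 + i \sqrt{5}} + 4\right)^{3}\right) - 24166 = \left(-2 + \left(4 + \sqrt{-3 + i \sqrt{5}}\right) + \left(4 + \sqrt{-3 + i \sqrt{5}}\right)^{3}\right) - 24166 = \left(2 + \sqrt{-3 + i \sqrt{5}} + \left(4 + \sqrt{-3 + i \sqrt{5}}\right)^{3}\right) - 24166 = -24164 + \sqrt{-3 + i \sqrt{5}} + \left(4 + \sqrt{-3 + i \sqrt{5}}\right)^{3}$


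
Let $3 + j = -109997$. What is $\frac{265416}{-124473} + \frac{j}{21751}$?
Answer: $- \frac{6488364472}{902470741} \approx -7.1896$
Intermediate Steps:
$j = -110000$ ($j = -3 - 109997 = -110000$)
$\frac{265416}{-124473} + \frac{j}{21751} = \frac{265416}{-124473} - \frac{110000}{21751} = 265416 \left(- \frac{1}{124473}\right) - \frac{110000}{21751} = - \frac{88472}{41491} - \frac{110000}{21751} = - \frac{6488364472}{902470741}$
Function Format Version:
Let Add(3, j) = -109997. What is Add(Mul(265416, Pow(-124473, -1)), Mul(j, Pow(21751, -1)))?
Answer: Rational(-6488364472, 902470741) ≈ -7.1896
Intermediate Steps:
j = -110000 (j = Add(-3, -109997) = -110000)
Add(Mul(265416, Pow(-124473, -1)), Mul(j, Pow(21751, -1))) = Add(Mul(265416, Pow(-124473, -1)), Mul(-110000, Pow(21751, -1))) = Add(Mul(265416, Rational(-1, 124473)), Mul(-110000, Rational(1, 21751))) = Add(Rational(-88472, 41491), Rational(-110000, 21751)) = Rational(-6488364472, 902470741)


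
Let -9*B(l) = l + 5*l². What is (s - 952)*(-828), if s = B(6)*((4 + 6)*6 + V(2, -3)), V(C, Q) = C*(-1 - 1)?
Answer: 1746528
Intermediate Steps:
V(C, Q) = -2*C (V(C, Q) = C*(-2) = -2*C)
B(l) = -5*l²/9 - l/9 (B(l) = -(l + 5*l²)/9 = -5*l²/9 - l/9)
s = -3472/3 (s = (-⅑*6*(1 + 5*6))*((4 + 6)*6 - 2*2) = (-⅑*6*(1 + 30))*(10*6 - 4) = (-⅑*6*31)*(60 - 4) = -62/3*56 = -3472/3 ≈ -1157.3)
(s - 952)*(-828) = (-3472/3 - 952)*(-828) = -6328/3*(-828) = 1746528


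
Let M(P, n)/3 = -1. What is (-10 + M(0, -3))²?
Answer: 169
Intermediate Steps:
M(P, n) = -3 (M(P, n) = 3*(-1) = -3)
(-10 + M(0, -3))² = (-10 - 3)² = (-13)² = 169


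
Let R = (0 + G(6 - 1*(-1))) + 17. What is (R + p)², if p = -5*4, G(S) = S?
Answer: 16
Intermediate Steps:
R = 24 (R = (0 + (6 - 1*(-1))) + 17 = (0 + (6 + 1)) + 17 = (0 + 7) + 17 = 7 + 17 = 24)
p = -20
(R + p)² = (24 - 20)² = 4² = 16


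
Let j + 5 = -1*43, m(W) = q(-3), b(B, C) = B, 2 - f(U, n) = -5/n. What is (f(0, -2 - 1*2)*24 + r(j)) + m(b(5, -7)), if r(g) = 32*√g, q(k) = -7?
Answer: 11 + 128*I*√3 ≈ 11.0 + 221.7*I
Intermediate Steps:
f(U, n) = 2 + 5/n (f(U, n) = 2 - (-5)/n = 2 + 5/n)
m(W) = -7
j = -48 (j = -5 - 1*43 = -5 - 43 = -48)
(f(0, -2 - 1*2)*24 + r(j)) + m(b(5, -7)) = ((2 + 5/(-2 - 1*2))*24 + 32*√(-48)) - 7 = ((2 + 5/(-2 - 2))*24 + 32*(4*I*√3)) - 7 = ((2 + 5/(-4))*24 + 128*I*√3) - 7 = ((2 + 5*(-¼))*24 + 128*I*√3) - 7 = ((2 - 5/4)*24 + 128*I*√3) - 7 = ((¾)*24 + 128*I*√3) - 7 = (18 + 128*I*√3) - 7 = 11 + 128*I*√3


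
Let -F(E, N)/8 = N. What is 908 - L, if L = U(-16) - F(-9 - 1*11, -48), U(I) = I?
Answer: 1308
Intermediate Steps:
F(E, N) = -8*N
L = -400 (L = -16 - (-8)*(-48) = -16 - 1*384 = -16 - 384 = -400)
908 - L = 908 - 1*(-400) = 908 + 400 = 1308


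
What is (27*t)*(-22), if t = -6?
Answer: 3564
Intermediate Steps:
(27*t)*(-22) = (27*(-6))*(-22) = -162*(-22) = 3564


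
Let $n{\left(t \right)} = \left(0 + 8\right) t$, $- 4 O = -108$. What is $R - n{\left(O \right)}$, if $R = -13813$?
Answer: $-14029$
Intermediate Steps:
$O = 27$ ($O = \left(- \frac{1}{4}\right) \left(-108\right) = 27$)
$n{\left(t \right)} = 8 t$
$R - n{\left(O \right)} = -13813 - 8 \cdot 27 = -13813 - 216 = -14029$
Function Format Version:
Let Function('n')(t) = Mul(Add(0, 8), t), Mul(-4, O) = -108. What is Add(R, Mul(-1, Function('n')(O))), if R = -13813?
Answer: -14029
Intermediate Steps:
O = 27 (O = Mul(Rational(-1, 4), -108) = 27)
Function('n')(t) = Mul(8, t)
Add(R, Mul(-1, Function('n')(O))) = Add(-13813, Mul(-1, Mul(8, 27))) = Add(-13813, Mul(-1, 216)) = Add(-13813, -216) = -14029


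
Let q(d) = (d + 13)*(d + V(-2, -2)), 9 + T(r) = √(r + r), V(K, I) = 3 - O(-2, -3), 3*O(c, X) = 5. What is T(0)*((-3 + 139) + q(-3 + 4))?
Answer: -1518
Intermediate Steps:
O(c, X) = 5/3 (O(c, X) = (⅓)*5 = 5/3)
V(K, I) = 4/3 (V(K, I) = 3 - 1*5/3 = 3 - 5/3 = 4/3)
T(r) = -9 + √2*√r (T(r) = -9 + √(r + r) = -9 + √(2*r) = -9 + √2*√r)
q(d) = (13 + d)*(4/3 + d) (q(d) = (d + 13)*(d + 4/3) = (13 + d)*(4/3 + d))
T(0)*((-3 + 139) + q(-3 + 4)) = (-9 + √2*√0)*((-3 + 139) + (52/3 + (-3 + 4)² + 43*(-3 + 4)/3)) = (-9 + √2*0)*(136 + (52/3 + 1² + (43/3)*1)) = (-9 + 0)*(136 + (52/3 + 1 + 43/3)) = -9*(136 + 98/3) = -9*506/3 = -1518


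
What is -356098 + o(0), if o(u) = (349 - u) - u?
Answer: -355749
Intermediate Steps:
o(u) = 349 - 2*u
-356098 + o(0) = -356098 + (349 - 2*0) = -356098 + (349 + 0) = -356098 + 349 = -355749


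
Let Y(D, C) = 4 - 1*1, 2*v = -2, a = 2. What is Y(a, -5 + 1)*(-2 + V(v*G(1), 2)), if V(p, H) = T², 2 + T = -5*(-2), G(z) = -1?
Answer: 186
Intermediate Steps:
v = -1 (v = (½)*(-2) = -1)
Y(D, C) = 3 (Y(D, C) = 4 - 1 = 3)
T = 8 (T = -2 - 5*(-2) = -2 + 10 = 8)
V(p, H) = 64 (V(p, H) = 8² = 64)
Y(a, -5 + 1)*(-2 + V(v*G(1), 2)) = 3*(-2 + 64) = 3*62 = 186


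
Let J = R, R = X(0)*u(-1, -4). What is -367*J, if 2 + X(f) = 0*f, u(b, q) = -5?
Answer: -3670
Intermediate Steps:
X(f) = -2 (X(f) = -2 + 0*f = -2 + 0 = -2)
R = 10 (R = -2*(-5) = 10)
J = 10
-367*J = -367*10 = -3670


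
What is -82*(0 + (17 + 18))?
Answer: -2870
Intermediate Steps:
-82*(0 + (17 + 18)) = -82*(0 + 35) = -82*35 = -2870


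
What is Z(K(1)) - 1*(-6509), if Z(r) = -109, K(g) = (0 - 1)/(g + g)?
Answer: 6400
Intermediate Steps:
K(g) = -1/(2*g)
Z(K(1)) - 1*(-6509) = -109 - 1*(-6509) = -109 + 6509 = 6400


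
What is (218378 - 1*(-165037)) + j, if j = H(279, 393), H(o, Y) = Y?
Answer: 383808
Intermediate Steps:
j = 393
(218378 - 1*(-165037)) + j = (218378 - 1*(-165037)) + 393 = (218378 + 165037) + 393 = 383415 + 393 = 383808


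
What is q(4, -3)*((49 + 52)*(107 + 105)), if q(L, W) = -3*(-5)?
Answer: 321180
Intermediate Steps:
q(L, W) = 15
q(4, -3)*((49 + 52)*(107 + 105)) = 15*((49 + 52)*(107 + 105)) = 15*(101*212) = 15*21412 = 321180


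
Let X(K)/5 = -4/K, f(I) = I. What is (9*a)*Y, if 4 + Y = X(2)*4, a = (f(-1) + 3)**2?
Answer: -1584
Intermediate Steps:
a = 4 (a = (-1 + 3)**2 = 2**2 = 4)
X(K) = -20/K (X(K) = 5*(-4/K) = -20/K)
Y = -44 (Y = -4 - 20/2*4 = -4 - 20*1/2*4 = -4 - 10*4 = -4 - 40 = -44)
(9*a)*Y = (9*4)*(-44) = 36*(-44) = -1584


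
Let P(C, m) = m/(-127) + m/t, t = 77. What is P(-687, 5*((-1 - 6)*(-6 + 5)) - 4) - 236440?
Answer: -2312145210/9779 ≈ -2.3644e+5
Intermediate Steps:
P(C, m) = 50*m/9779 (P(C, m) = m/(-127) + m/77 = m*(-1/127) + m*(1/77) = -m/127 + m/77 = 50*m/9779)
P(-687, 5*((-1 - 6)*(-6 + 5)) - 4) - 236440 = 50*(5*((-1 - 6)*(-6 + 5)) - 4)/9779 - 236440 = 50*(5*(-7*(-1)) - 4)/9779 - 236440 = 50*(5*7 - 4)/9779 - 236440 = 50*(35 - 4)/9779 - 236440 = (50/9779)*31 - 236440 = 1550/9779 - 236440 = -2312145210/9779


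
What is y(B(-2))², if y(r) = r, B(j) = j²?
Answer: 16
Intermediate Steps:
y(B(-2))² = ((-2)²)² = 4² = 16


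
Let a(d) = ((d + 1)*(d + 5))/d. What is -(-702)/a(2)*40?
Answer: 18720/7 ≈ 2674.3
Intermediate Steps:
a(d) = (1 + d)*(5 + d)/d (a(d) = ((1 + d)*(5 + d))/d = (1 + d)*(5 + d)/d)
-(-702)/a(2)*40 = -(-702)/(6 + 2 + 5/2)*40 = -(-702)/21/2*40 = -(-702)*2/21*40 = -26*(-18/7)*40 = (468/7)*40 = 18720/7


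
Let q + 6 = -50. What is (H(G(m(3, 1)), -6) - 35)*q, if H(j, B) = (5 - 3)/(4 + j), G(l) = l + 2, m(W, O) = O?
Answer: 1944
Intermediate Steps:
q = -56 (q = -6 - 50 = -56)
G(l) = 2 + l
H(j, B) = 2/(4 + j)
(H(G(m(3, 1)), -6) - 35)*q = (2/(4 + (2 + 1)) - 35)*(-56) = (2/(4 + 3) - 35)*(-56) = (2/7 - 35)*(-56) = -243/7*(-56) = 1944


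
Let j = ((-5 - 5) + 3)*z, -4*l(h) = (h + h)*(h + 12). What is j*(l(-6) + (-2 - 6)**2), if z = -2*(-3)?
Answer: -3444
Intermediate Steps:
l(h) = -h*(12 + h)/2 (l(h) = -(h + h)*(h + 12)/4 = -2*h*(12 + h)/4 = -h*(12 + h)/2)
z = 6
j = -42 (j = ((-5 - 5) + 3)*6 = (-10 + 3)*6 = -7*6 = -42)
j*(l(-6) + (-2 - 6)**2) = -42*(-1/2*(-6)*(12 - 6) + (-2 - 6)**2) = -42*(-1/2*(-6)*6 + (-8)**2) = -42*(18 + 64) = -42*82 = -3444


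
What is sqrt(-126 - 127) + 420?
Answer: 420 + I*sqrt(253) ≈ 420.0 + 15.906*I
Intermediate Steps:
sqrt(-126 - 127) + 420 = sqrt(-253) + 420 = I*sqrt(253) + 420 = 420 + I*sqrt(253)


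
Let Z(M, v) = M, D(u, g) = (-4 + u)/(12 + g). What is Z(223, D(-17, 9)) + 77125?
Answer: 77348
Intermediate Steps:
D(u, g) = (-4 + u)/(12 + g)
Z(223, D(-17, 9)) + 77125 = 223 + 77125 = 77348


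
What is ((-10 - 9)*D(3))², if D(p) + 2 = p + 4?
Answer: 9025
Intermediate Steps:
D(p) = 2 + p (D(p) = -2 + (p + 4) = -2 + (4 + p) = 2 + p)
((-10 - 9)*D(3))² = ((-10 - 9)*(2 + 3))² = (-19*5)² = (-95)² = 9025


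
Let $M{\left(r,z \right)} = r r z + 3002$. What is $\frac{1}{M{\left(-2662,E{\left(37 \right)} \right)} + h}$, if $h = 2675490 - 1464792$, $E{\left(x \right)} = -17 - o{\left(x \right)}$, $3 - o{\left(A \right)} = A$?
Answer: $\frac{1}{121679848} \approx 8.2183 \cdot 10^{-9}$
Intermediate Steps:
$o{\left(A \right)} = 3 - A$
$E{\left(x \right)} = -20 + x$ ($E{\left(x \right)} = -17 - \left(3 - x\right) = -17 + \left(-3 + x\right) = -20 + x$)
$h = 1210698$ ($h = 2675490 - 1464792 = 1210698$)
$M{\left(r,z \right)} = 3002 + z r^{2}$ ($M{\left(r,z \right)} = r^{2} z + 3002 = z r^{2} + 3002 = 3002 + z r^{2}$)
$\frac{1}{M{\left(-2662,E{\left(37 \right)} \right)} + h} = \frac{1}{\left(3002 + \left(-20 + 37\right) \left(-2662\right)^{2}\right) + 1210698} = \frac{1}{\left(3002 + 17 \cdot 7086244\right) + 1210698} = \frac{1}{\left(3002 + 120466148\right) + 1210698} = \frac{1}{120469150 + 1210698} = \frac{1}{121679848}$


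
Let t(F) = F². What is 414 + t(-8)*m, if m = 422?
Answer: 27422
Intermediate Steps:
414 + t(-8)*m = 414 + (-8)²*422 = 414 + 64*422 = 414 + 27008 = 27422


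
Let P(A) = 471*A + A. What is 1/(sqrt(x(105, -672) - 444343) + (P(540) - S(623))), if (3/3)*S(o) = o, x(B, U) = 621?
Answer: 254257/64647065771 - I*sqrt(443722)/64647065771 ≈ 3.933e-6 - 1.0304e-8*I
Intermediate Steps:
P(A) = 472*A
S(o) = o
1/(sqrt(x(105, -672) - 444343) + (P(540) - S(623))) = 1/(sqrt(621 - 444343) + (472*540 - 1*623)) = 1/(sqrt(-443722) + (254880 - 623)) = 1/(I*sqrt(443722) + 254257) = 1/(254257 + I*sqrt(443722))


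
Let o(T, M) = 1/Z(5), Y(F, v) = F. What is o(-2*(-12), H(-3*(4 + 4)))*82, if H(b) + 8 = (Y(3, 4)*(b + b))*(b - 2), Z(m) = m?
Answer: 82/5 ≈ 16.400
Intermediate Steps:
H(b) = -8 + 6*b*(-2 + b) (H(b) = -8 + (3*(b + b))*(b - 2) = -8 + (3*(2*b))*(-2 + b) = -8 + (6*b)*(-2 + b) = -8 + 6*b*(-2 + b))
o(T, M) = ⅕ (o(T, M) = 1/5 = ⅕)
o(-2*(-12), H(-3*(4 + 4)))*82 = (⅕)*82 = 82/5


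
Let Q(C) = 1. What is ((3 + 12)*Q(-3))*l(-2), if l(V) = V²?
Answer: 60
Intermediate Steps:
((3 + 12)*Q(-3))*l(-2) = ((3 + 12)*1)*(-2)² = (15*1)*4 = 15*4 = 60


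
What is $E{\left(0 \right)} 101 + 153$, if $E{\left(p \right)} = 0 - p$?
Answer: $153$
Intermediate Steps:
$E{\left(p \right)} = - p$
$E{\left(0 \right)} 101 + 153 = \left(-1\right) 0 \cdot 101 + 153 = 0 \cdot 101 + 153 = 0 + 153 = 153$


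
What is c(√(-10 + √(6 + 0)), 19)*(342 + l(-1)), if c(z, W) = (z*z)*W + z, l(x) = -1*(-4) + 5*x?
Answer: -64790 + 341*√(-10 + √6) + 6479*√6 ≈ -48920.0 + 937.01*I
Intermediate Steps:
l(x) = 4 + 5*x
c(z, W) = z + W*z² (c(z, W) = z²*W + z = W*z² + z = z + W*z²)
c(√(-10 + √(6 + 0)), 19)*(342 + l(-1)) = (√(-10 + √(6 + 0))*(1 + 19*√(-10 + √(6 + 0))))*(342 + (4 + 5*(-1))) = (√(-10 + √6)*(1 + 19*√(-10 + √6)))*(342 + (4 - 5)) = (√(-10 + √6)*(1 + 19*√(-10 + √6)))*(342 - 1) = (√(-10 + √6)*(1 + 19*√(-10 + √6)))*341 = 341*√(-10 + √6)*(1 + 19*√(-10 + √6))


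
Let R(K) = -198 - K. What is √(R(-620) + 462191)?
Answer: √462613 ≈ 680.16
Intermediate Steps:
√(R(-620) + 462191) = √((-198 - 1*(-620)) + 462191) = √((-198 + 620) + 462191) = √(422 + 462191) = √462613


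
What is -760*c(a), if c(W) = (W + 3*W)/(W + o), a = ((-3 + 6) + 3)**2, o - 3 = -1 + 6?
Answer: -27360/11 ≈ -2487.3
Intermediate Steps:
o = 8 (o = 3 + (-1 + 6) = 3 + 5 = 8)
a = 36 (a = (3 + 3)**2 = 6**2 = 36)
c(W) = 4*W/(8 + W) (c(W) = (W + 3*W)/(W + 8) = (4*W)/(8 + W) = 4*W/(8 + W))
-760*c(a) = -3040*36/(8 + 36) = -3040*36/44 = -760*36/11 = -27360/11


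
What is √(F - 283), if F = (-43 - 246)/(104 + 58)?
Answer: I*√92270/18 ≈ 16.876*I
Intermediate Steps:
F = -289/162 ≈ -1.7840
√(F - 283) = √(-289/162 - 283) = √(-46135/162) = I*√92270/18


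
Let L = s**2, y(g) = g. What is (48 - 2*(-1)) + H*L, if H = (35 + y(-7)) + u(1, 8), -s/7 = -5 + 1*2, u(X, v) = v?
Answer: 15926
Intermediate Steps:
s = 21 (s = -7*(-5 + 1*2) = -7*(-5 + 2) = -7*(-3) = 21)
L = 441 (L = 21**2 = 441)
H = 36 (H = (35 - 7) + 8 = 28 + 8 = 36)
(48 - 2*(-1)) + H*L = (48 - 2*(-1)) + 36*441 = (48 + 2) + 15876 = 50 + 15876 = 15926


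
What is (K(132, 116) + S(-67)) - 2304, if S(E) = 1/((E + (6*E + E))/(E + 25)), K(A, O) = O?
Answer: -586363/268 ≈ -2187.9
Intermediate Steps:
S(E) = (25 + E)/(8*E) (S(E) = 1/((E + 7*E)/(25 + E)) = 1/((8*E)/(25 + E)) = 1/(8*E/(25 + E)) = (25 + E)/(8*E))
(K(132, 116) + S(-67)) - 2304 = (116 + (⅛)*(25 - 67)/(-67)) - 2304 = (116 + (⅛)*(-1/67)*(-42)) - 2304 = (116 + 21/268) - 2304 = 31109/268 - 2304 = -586363/268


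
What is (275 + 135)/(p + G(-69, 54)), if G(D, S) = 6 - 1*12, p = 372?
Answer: 205/183 ≈ 1.1202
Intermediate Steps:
G(D, S) = -6 (G(D, S) = 6 - 12 = -6)
(275 + 135)/(p + G(-69, 54)) = (275 + 135)/(372 - 6) = 410/366 = 410*(1/366) = 205/183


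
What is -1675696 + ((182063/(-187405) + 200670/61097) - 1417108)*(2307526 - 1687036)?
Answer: -54421083799073381170/61891261 ≈ -8.7930e+11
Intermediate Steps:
-1675696 + ((182063/(-187405) + 200670/61097) - 1417108)*(2307526 - 1687036) = -1675696 + ((182063*(-1/187405) + 200670*(1/61097)) - 1417108)*620490 = -1675696 + ((-182063/187405 + 200670/61097) - 1417108)*620490 = -1675696 + (26483058239/11449883285 - 1417108)*620490 = -1675696 - 16225694719181541/11449883285*620490 = -1675696 - 54420980088134888514/61891261 = -54421083799073381170/61891261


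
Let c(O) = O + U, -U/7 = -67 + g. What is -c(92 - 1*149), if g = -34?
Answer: -650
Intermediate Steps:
U = 707 (U = -7*(-67 - 34) = -7*(-101) = 707)
c(O) = 707 + O (c(O) = O + 707 = 707 + O)
-c(92 - 1*149) = -(707 + (92 - 1*149)) = -(707 + (92 - 149)) = -(707 - 57) = -1*650 = -650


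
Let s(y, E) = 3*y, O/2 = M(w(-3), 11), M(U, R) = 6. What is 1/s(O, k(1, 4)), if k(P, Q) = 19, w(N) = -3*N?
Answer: 1/36 ≈ 0.027778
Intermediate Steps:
O = 12 (O = 2*6 = 12)
1/s(O, k(1, 4)) = 1/(3*12) = 1/36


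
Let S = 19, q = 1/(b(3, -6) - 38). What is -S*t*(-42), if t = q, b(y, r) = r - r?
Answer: -21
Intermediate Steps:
b(y, r) = 0
q = -1/38 (q = 1/(0 - 38) = 1/(-38) = -1/38 ≈ -0.026316)
t = -1/38 ≈ -0.026316
-S*t*(-42) = -19*(-1/38)*(-42) = -(-1)*(-42)/2 = -1*21 = -21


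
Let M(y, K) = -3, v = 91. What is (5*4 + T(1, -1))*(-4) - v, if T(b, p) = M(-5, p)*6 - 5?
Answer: -79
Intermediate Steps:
T(b, p) = -23 (T(b, p) = -3*6 - 5 = -18 - 5 = -23)
(5*4 + T(1, -1))*(-4) - v = (5*4 - 23)*(-4) - 1*91 = (20 - 23)*(-4) - 91 = -3*(-4) - 91 = 12 - 91 = -79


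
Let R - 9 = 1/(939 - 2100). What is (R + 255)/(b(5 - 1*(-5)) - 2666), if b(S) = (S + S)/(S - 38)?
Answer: -2145521/21672387 ≈ -0.098998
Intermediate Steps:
b(S) = 2*S/(-38 + S) (b(S) = (2*S)/(-38 + S) = 2*S/(-38 + S))
R = 10448/1161 (R = 9 + 1/(939 - 2100) = 9 + 1/(-1161) = 9 - 1/1161 = 10448/1161 ≈ 8.9991)
(R + 255)/(b(5 - 1*(-5)) - 2666) = (10448/1161 + 255)/(2*(5 - 1*(-5))/(-38 + (5 - 1*(-5))) - 2666) = 306503/(1161*(2*(5 + 5)/(-38 + (5 + 5)) - 2666)) = 306503/(1161*(2*10/(-38 + 10) - 2666)) = 306503/(1161*(2*10/(-28) - 2666)) = 306503/(1161*(2*10*(-1/28) - 2666)) = 306503/(1161*(-5/7 - 2666)) = 306503/(1161*(-18667/7)) = (306503/1161)*(-7/18667) = -2145521/21672387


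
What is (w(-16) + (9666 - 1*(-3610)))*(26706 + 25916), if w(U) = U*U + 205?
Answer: 722868414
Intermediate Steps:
w(U) = 205 + U² (w(U) = U² + 205 = 205 + U²)
(w(-16) + (9666 - 1*(-3610)))*(26706 + 25916) = ((205 + (-16)²) + (9666 - 1*(-3610)))*(26706 + 25916) = ((205 + 256) + (9666 + 3610))*52622 = (461 + 13276)*52622 = 13737*52622 = 722868414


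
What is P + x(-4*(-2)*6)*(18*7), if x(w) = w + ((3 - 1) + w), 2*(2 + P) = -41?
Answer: 24651/2 ≈ 12326.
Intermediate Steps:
P = -45/2 (P = -2 + (1/2)*(-41) = -2 - 41/2 = -45/2 ≈ -22.500)
x(w) = 2 + 2*w (x(w) = w + (2 + w) = 2 + 2*w)
P + x(-4*(-2)*6)*(18*7) = -45/2 + (2 + 2*(-4*(-2)*6))*(18*7) = -45/2 + (2 + 2*(8*6))*126 = -45/2 + (2 + 2*48)*126 = -45/2 + (2 + 96)*126 = -45/2 + 98*126 = -45/2 + 12348 = 24651/2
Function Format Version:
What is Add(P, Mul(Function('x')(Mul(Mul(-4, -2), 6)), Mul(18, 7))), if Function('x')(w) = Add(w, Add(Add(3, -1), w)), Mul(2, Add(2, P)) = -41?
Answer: Rational(24651, 2) ≈ 12326.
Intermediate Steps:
P = Rational(-45, 2) (P = Add(-2, Mul(Rational(1, 2), -41)) = Add(-2, Rational(-41, 2)) = Rational(-45, 2) ≈ -22.500)
Function('x')(w) = Add(2, Mul(2, w)) (Function('x')(w) = Add(w, Add(2, w)) = Add(2, Mul(2, w)))
Add(P, Mul(Function('x')(Mul(Mul(-4, -2), 6)), Mul(18, 7))) = Add(Rational(-45, 2), Mul(Add(2, Mul(2, Mul(Mul(-4, -2), 6))), Mul(18, 7))) = Add(Rational(-45, 2), Mul(Add(2, Mul(2, Mul(8, 6))), 126)) = Add(Rational(-45, 2), Mul(Add(2, Mul(2, 48)), 126)) = Add(Rational(-45, 2), Mul(Add(2, 96), 126)) = Add(Rational(-45, 2), Mul(98, 126)) = Add(Rational(-45, 2), 12348) = Rational(24651, 2)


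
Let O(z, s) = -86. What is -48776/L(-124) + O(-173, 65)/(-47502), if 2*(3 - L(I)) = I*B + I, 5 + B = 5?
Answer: -89113537/118755 ≈ -750.40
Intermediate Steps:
B = 0 (B = -5 + 5 = 0)
L(I) = 3 - I/2 (L(I) = 3 - (I*0 + I)/2 = 3 - (0 + I)/2 = 3 - I/2)
-48776/L(-124) + O(-173, 65)/(-47502) = -48776/(3 - ½*(-124)) - 86/(-47502) = -48776/(3 + 62) - 86*(-1/47502) = -48776/65 + 43/23751 = -48776*1/65 + 43/23751 = -3752/5 + 43/23751 = -89113537/118755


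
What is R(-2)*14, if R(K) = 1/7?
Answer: 2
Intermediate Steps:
R(K) = ⅐
R(-2)*14 = (⅐)*14 = 2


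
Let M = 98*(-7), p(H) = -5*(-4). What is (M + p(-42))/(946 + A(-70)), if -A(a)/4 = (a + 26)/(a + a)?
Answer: -1295/1837 ≈ -0.70495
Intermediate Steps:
A(a) = -2*(26 + a)/a (A(a) = -4*(a + 26)/(a + a) = -4*(26 + a)/(2*a) = -4*(26 + a)*1/(2*a) = -2*(26 + a)/a)
p(H) = 20
M = -686
(M + p(-42))/(946 + A(-70)) = (-686 + 20)/(946 + (-2 - 52/(-70))) = -666/(946 + (-2 - 52*(-1/70))) = -666/(946 + (-2 + 26/35)) = -666/(946 - 44/35) = -666/33066/35 = -666*35/33066 = -1295/1837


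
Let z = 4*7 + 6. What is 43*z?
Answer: 1462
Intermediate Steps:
z = 34 (z = 28 + 6 = 34)
43*z = 43*34 = 1462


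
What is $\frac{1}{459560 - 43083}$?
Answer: $\frac{1}{416477} \approx 2.4011 \cdot 10^{-6}$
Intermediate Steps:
$\frac{1}{459560 - 43083} = \frac{1}{416477}$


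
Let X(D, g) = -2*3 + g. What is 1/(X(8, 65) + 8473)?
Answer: 1/8532 ≈ 0.00011721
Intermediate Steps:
X(D, g) = -6 + g
1/(X(8, 65) + 8473) = 1/((-6 + 65) + 8473) = 1/(59 + 8473) = 1/8532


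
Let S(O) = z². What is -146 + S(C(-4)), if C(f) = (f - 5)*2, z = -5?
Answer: -121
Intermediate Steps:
C(f) = -10 + 2*f (C(f) = (-5 + f)*2 = -10 + 2*f)
S(O) = 25 (S(O) = (-5)² = 25)
-146 + S(C(-4)) = -146 + 25 = -121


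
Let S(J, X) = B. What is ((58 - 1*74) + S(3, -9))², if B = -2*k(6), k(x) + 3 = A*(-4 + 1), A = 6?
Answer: 676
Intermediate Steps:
k(x) = -21 (k(x) = -3 + 6*(-4 + 1) = -3 + 6*(-3) = -3 - 18 = -21)
B = 42 (B = -2*(-21) = 42)
S(J, X) = 42
((58 - 1*74) + S(3, -9))² = ((58 - 1*74) + 42)² = ((58 - 74) + 42)² = (-16 + 42)² = 26² = 676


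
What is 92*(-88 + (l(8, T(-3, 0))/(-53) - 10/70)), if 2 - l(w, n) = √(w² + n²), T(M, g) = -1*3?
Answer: -3009780/371 + 92*√73/53 ≈ -8097.8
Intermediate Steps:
T(M, g) = -3
l(w, n) = 2 - √(n² + w²) (l(w, n) = 2 - √(w² + n²) = 2 - √(n² + w²))
92*(-88 + (l(8, T(-3, 0))/(-53) - 10/70)) = 92*(-88 + ((2 - √((-3)² + 8²))/(-53) - 10/70)) = 92*(-88 + ((2 - √(9 + 64))*(-1/53) - 10*1/70)) = 92*(-88 + ((2 - √73)*(-1/53) - ⅐)) = 92*(-88 + ((-2/53 + √73/53) - ⅐)) = 92*(-88 + (-67/371 + √73/53)) = 92*(-32715/371 + √73/53) = -3009780/371 + 92*√73/53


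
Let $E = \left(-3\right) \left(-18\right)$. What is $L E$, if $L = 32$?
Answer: $1728$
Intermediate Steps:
$E = 54$
$L E = 32 \cdot 54 = 1728$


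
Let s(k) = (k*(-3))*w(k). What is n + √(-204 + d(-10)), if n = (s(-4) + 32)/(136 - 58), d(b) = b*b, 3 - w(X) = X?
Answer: 58/39 + 2*I*√26 ≈ 1.4872 + 10.198*I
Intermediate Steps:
w(X) = 3 - X
d(b) = b²
s(k) = -3*k*(3 - k) (s(k) = (k*(-3))*(3 - k) = (-3*k)*(3 - k) = -3*k*(3 - k))
n = 58/39 (n = (3*(-4)*(-3 - 4) + 32)/(136 - 58) = (3*(-4)*(-7) + 32)/78 = (84 + 32)*(1/78) = 116*(1/78) = 58/39 ≈ 1.4872)
n + √(-204 + d(-10)) = 58/39 + √(-204 + (-10)²) = 58/39 + √(-204 + 100) = 58/39 + √(-104) = 58/39 + 2*I*√26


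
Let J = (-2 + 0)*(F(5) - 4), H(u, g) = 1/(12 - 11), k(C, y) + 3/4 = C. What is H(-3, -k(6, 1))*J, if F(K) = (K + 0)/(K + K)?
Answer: 7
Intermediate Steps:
F(K) = ½ (F(K) = K/((2*K)) = K*(1/(2*K)) = ½)
k(C, y) = -¾ + C
H(u, g) = 1 (H(u, g) = 1/1 = 1)
J = 7 (J = (-2 + 0)*(½ - 4) = -2*(-7/2) = 7)
H(-3, -k(6, 1))*J = 1*7 = 7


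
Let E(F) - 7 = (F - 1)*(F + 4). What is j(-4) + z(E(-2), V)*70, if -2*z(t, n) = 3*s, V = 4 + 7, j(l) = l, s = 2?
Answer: -214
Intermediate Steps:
E(F) = 7 + (-1 + F)*(4 + F) (E(F) = 7 + (F - 1)*(F + 4) = 7 + (-1 + F)*(4 + F))
V = 11
z(t, n) = -3 (z(t, n) = -3*2/2 = -½*6 = -3)
j(-4) + z(E(-2), V)*70 = -4 - 3*70 = -4 - 210 = -214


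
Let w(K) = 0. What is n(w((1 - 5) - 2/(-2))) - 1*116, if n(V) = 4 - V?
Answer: -112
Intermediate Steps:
n(w((1 - 5) - 2/(-2))) - 1*116 = (4 - 1*0) - 1*116 = (4 + 0) - 116 = 4 - 116 = -112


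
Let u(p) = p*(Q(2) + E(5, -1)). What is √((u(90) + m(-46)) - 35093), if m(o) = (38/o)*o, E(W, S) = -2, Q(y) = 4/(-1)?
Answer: 3*I*√3955 ≈ 188.67*I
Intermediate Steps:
Q(y) = -4 (Q(y) = 4*(-1) = -4)
u(p) = -6*p (u(p) = p*(-4 - 2) = p*(-6) = -6*p)
m(o) = 38
√((u(90) + m(-46)) - 35093) = √((-6*90 + 38) - 35093) = √((-540 + 38) - 35093) = √(-502 - 35093) = √(-35595) = 3*I*√3955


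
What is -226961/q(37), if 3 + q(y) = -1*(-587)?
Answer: -226961/584 ≈ -388.63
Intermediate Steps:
q(y) = 584 (q(y) = -3 - 1*(-587) = -3 + 587 = 584)
-226961/q(37) = -226961/584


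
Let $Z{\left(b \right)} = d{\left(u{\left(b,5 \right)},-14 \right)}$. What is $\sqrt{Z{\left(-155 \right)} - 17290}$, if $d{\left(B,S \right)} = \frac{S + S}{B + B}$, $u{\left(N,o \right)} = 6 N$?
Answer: $\frac{i \sqrt{3738526995}}{465} \approx 131.49 i$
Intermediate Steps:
$d{\left(B,S \right)} = \frac{S}{B}$ ($d{\left(B,S \right)} = \frac{2 S}{2 B} = 2 S \frac{1}{2 B} = \frac{S}{B}$)
$Z{\left(b \right)} = - \frac{7}{3 b}$ ($Z{\left(b \right)} = - \frac{14}{6 b} = - 14 \frac{1}{6 b} = - \frac{7}{3 b}$)
$\sqrt{Z{\left(-155 \right)} - 17290} = \sqrt{- \frac{7}{3 \left(-155\right)} - 17290} = \sqrt{\left(- \frac{7}{3}\right) \left(- \frac{1}{155}\right) - 17290} = \sqrt{\frac{7}{465} - 17290} = \sqrt{- \frac{8039843}{465}} = \frac{i \sqrt{3738526995}}{465}$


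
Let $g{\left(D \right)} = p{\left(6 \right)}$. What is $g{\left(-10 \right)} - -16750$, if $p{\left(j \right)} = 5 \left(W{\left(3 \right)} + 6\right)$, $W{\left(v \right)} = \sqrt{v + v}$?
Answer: $16780 + 5 \sqrt{6} \approx 16792.0$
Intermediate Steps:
$W{\left(v \right)} = \sqrt{2} \sqrt{v}$ ($W{\left(v \right)} = \sqrt{2 v} = \sqrt{2} \sqrt{v}$)
$p{\left(j \right)} = 30 + 5 \sqrt{6}$ ($p{\left(j \right)} = 5 \left(\sqrt{2} \sqrt{3} + 6\right) = 5 \left(\sqrt{6} + 6\right) = 5 \left(6 + \sqrt{6}\right) = 30 + 5 \sqrt{6}$)
$g{\left(D \right)} = 30 + 5 \sqrt{6}$
$g{\left(-10 \right)} - -16750 = \left(30 + 5 \sqrt{6}\right) - -16750 = \left(30 + 5 \sqrt{6}\right) + 16750 = 16780 + 5 \sqrt{6}$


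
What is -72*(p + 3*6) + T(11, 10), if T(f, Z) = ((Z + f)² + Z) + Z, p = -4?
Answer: -547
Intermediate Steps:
T(f, Z) = (Z + f)² + 2*Z (T(f, Z) = (Z + (Z + f)²) + Z = (Z + f)² + 2*Z)
-72*(p + 3*6) + T(11, 10) = -72*(-4 + 3*6) + ((10 + 11)² + 2*10) = -72*(-4 + 18) + (21² + 20) = -72*14 + (441 + 20) = -1008 + 461 = -547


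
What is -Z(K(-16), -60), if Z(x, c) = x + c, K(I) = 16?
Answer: 44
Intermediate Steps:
Z(x, c) = c + x
-Z(K(-16), -60) = -(-60 + 16) = -1*(-44) = 44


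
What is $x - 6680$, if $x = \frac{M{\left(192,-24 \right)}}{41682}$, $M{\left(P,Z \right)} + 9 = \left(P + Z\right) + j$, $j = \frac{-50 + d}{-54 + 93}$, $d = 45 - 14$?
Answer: $- \frac{5429494229}{812799} \approx -6680.0$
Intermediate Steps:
$d = 31$
$j = - \frac{19}{39}$ ($j = \frac{-50 + 31}{-54 + 93} = - \frac{19}{39} \approx -0.48718$)
$M{\left(P,Z \right)} = - \frac{370}{39} + P + Z$ ($M{\left(P,Z \right)} = -9 - \left(\frac{19}{39} - P - Z\right) = -9 + \left(- \frac{19}{39} + P + Z\right) = - \frac{370}{39} + P + Z$)
$x = \frac{3091}{812799}$ ($x = \frac{- \frac{370}{39} + 192 - 24}{41682} = \frac{6182}{39} \cdot \frac{1}{41682} = \frac{3091}{812799} \approx 0.0038029$)
$x - 6680 = \frac{3091}{812799} - 6680 = - \frac{5429494229}{812799}$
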